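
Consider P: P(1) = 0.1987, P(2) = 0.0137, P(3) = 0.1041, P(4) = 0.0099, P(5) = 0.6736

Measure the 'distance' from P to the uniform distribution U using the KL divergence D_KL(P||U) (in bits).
0.9842 bits

U(i) = 1/5 for all i

D_KL(P||U) = Σ P(x) log₂(P(x) / (1/5))
           = Σ P(x) log₂(P(x)) + log₂(5)
           = log₂(5) - H(P)

H(P) = -Σ P(x) log₂(P(x)):
  -P(1)·log₂(P(1)) = -(0.1987)·log₂(0.1987) = 0.46324
  -P(2)·log₂(P(2)) = -(0.0137)·log₂(0.0137) = 0.08480
  -P(3)·log₂(P(3)) = -(0.1041)·log₂(0.1041) = 0.33978
  -P(4)·log₂(P(4)) = -(0.0099)·log₂(0.0099) = 0.06592
  -P(5)·log₂(P(5)) = -(0.6736)·log₂(0.6736) = 0.38398
H(P) = 0.46324 + 0.08480 + 0.33978 + 0.06592 + 0.38398 = 1.33772 bits

log₂(5) = 2.32193 bits

D_KL(P||U) = 2.32193 - 1.33772 = 0.98421 ≈ 0.9842 bits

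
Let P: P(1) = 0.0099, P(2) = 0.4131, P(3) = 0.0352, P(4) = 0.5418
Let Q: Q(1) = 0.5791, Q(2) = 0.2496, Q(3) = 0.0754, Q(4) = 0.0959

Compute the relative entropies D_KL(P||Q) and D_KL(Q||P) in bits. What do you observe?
D_KL(P||Q) = 1.5570 bits, D_KL(Q||P) = 3.0613 bits. The two directions give different values (D_KL(Q||P) exceeds D_KL(P||Q) by 1.5043 bits): KL divergence is asymmetric.

D_KL(P||Q) = Σ P(x) log₂(P(x)/Q(x))

Computing term by term:
  P(1)·log₂(P(1)/Q(1)) = 0.0099·log₂(0.0099/0.5791) = -0.05812
  P(2)·log₂(P(2)/Q(2)) = 0.4131·log₂(0.4131/0.2496) = 0.30027
  P(3)·log₂(P(3)/Q(3)) = 0.0352·log₂(0.0352/0.0754) = -0.03868
  P(4)·log₂(P(4)/Q(4)) = 0.5418·log₂(0.5418/0.0959) = 1.35350

D_KL(P||Q) = -0.05812 + 0.30027 - 0.03868 + 1.35350 = 1.55697 ≈ 1.5570 bits

D_KL(Q||P) = Σ Q(x) log₂(Q(x)/P(x))

Computing term by term:
  Q(1)·log₂(Q(1)/P(1)) = 0.5791·log₂(0.5791/0.0099) = 3.39946
  Q(2)·log₂(Q(2)/P(2)) = 0.2496·log₂(0.2496/0.4131) = -0.18143
  Q(3)·log₂(Q(3)/P(3)) = 0.0754·log₂(0.0754/0.0352) = 0.08286
  Q(4)·log₂(Q(4)/P(4)) = 0.0959·log₂(0.0959/0.5418) = -0.23957

D_KL(Q||P) = 3.39946 - 0.18143 + 0.08286 - 0.23957 = 3.06132 ≈ 3.0613 bits

These are NOT equal (difference: 1.5043 bits). KL divergence is asymmetric: D_KL(P||Q) ≠ D_KL(Q||P) in general.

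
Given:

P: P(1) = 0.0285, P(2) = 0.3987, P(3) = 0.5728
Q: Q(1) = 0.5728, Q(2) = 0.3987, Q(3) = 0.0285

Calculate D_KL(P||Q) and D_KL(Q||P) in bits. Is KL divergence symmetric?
D_KL(P||Q) = 2.3563 bits, D_KL(Q||P) = 2.3563 bits. The two values coincide for this particular pair, but no — KL divergence is not symmetric in general.

D_KL(P||Q) = Σ P(x) log₂(P(x)/Q(x))

Computing term by term:
  P(1)·log₂(P(1)/Q(1)) = 0.0285·log₂(0.0285/0.5728) = -0.12338
  P(2)·log₂(P(2)/Q(2)) = 0.3987·log₂(0.3987/0.3987) = 0.00000
  P(3)·log₂(P(3)/Q(3)) = 0.5728·log₂(0.5728/0.0285) = 2.47965

D_KL(P||Q) = -0.12338 + 0.00000 + 2.47965 = 2.35627 ≈ 2.3563 bits

D_KL(Q||P) = Σ Q(x) log₂(Q(x)/P(x))

Computing term by term:
  Q(1)·log₂(Q(1)/P(1)) = 0.5728·log₂(0.5728/0.0285) = 2.47965
  Q(2)·log₂(Q(2)/P(2)) = 0.3987·log₂(0.3987/0.3987) = 0.00000
  Q(3)·log₂(Q(3)/P(3)) = 0.0285·log₂(0.0285/0.5728) = -0.12338

D_KL(Q||P) = 2.47965 + 0.00000 - 0.12338 = 2.35627 ≈ 2.3563 bits

These ARE equal here. Q is P with outcomes relabeled (Q(1) = P(3), Q(3) = P(1)) by a relabeling that is its own inverse, so the two sums contain exactly the same terms in a different order. This is a special case — KL divergence is not symmetric in general: D_KL(P||Q) ≠ D_KL(Q||P) for most P, Q.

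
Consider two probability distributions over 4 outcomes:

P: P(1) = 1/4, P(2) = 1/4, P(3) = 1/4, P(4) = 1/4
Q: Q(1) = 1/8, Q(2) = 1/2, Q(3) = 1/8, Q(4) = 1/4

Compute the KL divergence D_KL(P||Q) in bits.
0.2500 bits

D_KL(P||Q) = Σ P(x) log₂(P(x)/Q(x))

Computing term by term:
  P(1)·log₂(P(1)/Q(1)) = (1/4)·log₂((1/4)/(1/8)) = 0.25000
  P(2)·log₂(P(2)/Q(2)) = (1/4)·log₂((1/4)/(1/2)) = -0.25000
  P(3)·log₂(P(3)/Q(3)) = (1/4)·log₂((1/4)/(1/8)) = 0.25000
  P(4)·log₂(P(4)/Q(4)) = (1/4)·log₂((1/4)/(1/4)) = 0.00000

D_KL(P||Q) = 0.25000 - 0.25000 + 0.25000 + 0.00000 = 0.25000 ≈ 0.2500 bits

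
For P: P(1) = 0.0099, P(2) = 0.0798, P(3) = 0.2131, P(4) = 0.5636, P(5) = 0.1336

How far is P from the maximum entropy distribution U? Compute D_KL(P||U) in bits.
0.6354 bits

U(i) = 1/5 for all i

D_KL(P||U) = Σ P(x) log₂(P(x) / (1/5))
           = Σ P(x) log₂(P(x)) + log₂(5)
           = log₂(5) - H(P)

H(P) = -Σ P(x) log₂(P(x)):
  -P(1)·log₂(P(1)) = -(0.0099)·log₂(0.0099) = 0.06592
  -P(2)·log₂(P(2)) = -(0.0798)·log₂(0.0798) = 0.29107
  -P(3)·log₂(P(3)) = -(0.2131)·log₂(0.2131) = 0.47530
  -P(4)·log₂(P(4)) = -(0.5636)·log₂(0.5636) = 0.46624
  -P(5)·log₂(P(5)) = -(0.1336)·log₂(0.1336) = 0.38798
H(P) = 0.06592 + 0.29107 + 0.47530 + 0.46624 + 0.38798 = 1.68651 bits

log₂(5) = 2.32193 bits

D_KL(P||U) = 2.32193 - 1.68651 = 0.63542 ≈ 0.6354 bits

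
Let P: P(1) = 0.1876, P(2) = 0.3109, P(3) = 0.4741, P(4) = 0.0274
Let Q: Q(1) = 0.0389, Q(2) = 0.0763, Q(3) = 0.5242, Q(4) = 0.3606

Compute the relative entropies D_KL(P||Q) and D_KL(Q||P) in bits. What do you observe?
D_KL(P||Q) = 0.8853 bits, D_KL(Q||P) = 1.1738 bits. The two directions give different values (D_KL(Q||P) exceeds D_KL(P||Q) by 0.2885 bits): KL divergence is asymmetric.

D_KL(P||Q) = Σ P(x) log₂(P(x)/Q(x))

Computing term by term:
  P(1)·log₂(P(1)/Q(1)) = 0.1876·log₂(0.1876/0.0389) = 0.42582
  P(2)·log₂(P(2)/Q(2)) = 0.3109·log₂(0.3109/0.0763) = 0.63010
  P(3)·log₂(P(3)/Q(3)) = 0.4741·log₂(0.4741/0.5242) = -0.06871
  P(4)·log₂(P(4)/Q(4)) = 0.0274·log₂(0.0274/0.3606) = -0.10188

D_KL(P||Q) = 0.42582 + 0.63010 - 0.06871 - 0.10188 = 0.88533 ≈ 0.8853 bits

D_KL(Q||P) = Σ Q(x) log₂(Q(x)/P(x))

Computing term by term:
  Q(1)·log₂(Q(1)/P(1)) = 0.0389·log₂(0.0389/0.1876) = -0.08830
  Q(2)·log₂(Q(2)/P(2)) = 0.0763·log₂(0.0763/0.3109) = -0.15464
  Q(3)·log₂(Q(3)/P(3)) = 0.5242·log₂(0.5242/0.4741) = 0.07597
  Q(4)·log₂(Q(4)/P(4)) = 0.3606·log₂(0.3606/0.0274) = 1.34077

D_KL(Q||P) = -0.08830 - 0.15464 + 0.07597 + 1.34077 = 1.17380 ≈ 1.1738 bits

These are NOT equal (difference: 0.2885 bits). KL divergence is asymmetric: D_KL(P||Q) ≠ D_KL(Q||P) in general.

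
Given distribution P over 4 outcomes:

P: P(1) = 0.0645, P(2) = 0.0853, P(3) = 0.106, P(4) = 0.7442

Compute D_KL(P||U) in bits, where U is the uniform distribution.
0.7816 bits

U(i) = 1/4 for all i

D_KL(P||U) = Σ P(x) log₂(P(x) / (1/4))
           = Σ P(x) log₂(P(x)) + log₂(4)
           = log₂(4) - H(P)

H(P) = -Σ P(x) log₂(P(x)):
  -P(1)·log₂(P(1)) = -(0.0645)·log₂(0.0645) = 0.25507
  -P(2)·log₂(P(2)) = -(0.0853)·log₂(0.0853) = 0.30293
  -P(3)·log₂(P(3)) = -(0.106)·log₂(0.106) = 0.34321
  -P(4)·log₂(P(4)) = -(0.7442)·log₂(0.7442) = 0.31721
H(P) = 0.25507 + 0.30293 + 0.34321 + 0.31721 = 1.21842 bits

log₂(4) = 2.00000 bits

D_KL(P||U) = 2.00000 - 1.21842 = 0.78158 ≈ 0.7816 bits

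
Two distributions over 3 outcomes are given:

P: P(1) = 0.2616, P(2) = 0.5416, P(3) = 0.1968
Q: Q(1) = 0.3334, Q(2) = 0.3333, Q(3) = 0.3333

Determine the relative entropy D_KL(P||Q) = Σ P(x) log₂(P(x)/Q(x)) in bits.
0.1382 bits

D_KL(P||Q) = Σ P(x) log₂(P(x)/Q(x))

Computing term by term:
  P(1)·log₂(P(1)/Q(1)) = 0.2616·log₂(0.2616/0.3334) = -0.09153
  P(2)·log₂(P(2)/Q(2)) = 0.5416·log₂(0.5416/0.3333) = 0.37934
  P(3)·log₂(P(3)/Q(3)) = 0.1968·log₂(0.1968/0.3333) = -0.14959

D_KL(P||Q) = -0.09153 + 0.37934 - 0.14959 = 0.13822 ≈ 0.1382 bits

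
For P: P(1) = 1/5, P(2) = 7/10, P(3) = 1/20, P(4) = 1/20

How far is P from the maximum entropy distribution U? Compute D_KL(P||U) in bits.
0.7432 bits

U(i) = 1/4 for all i

D_KL(P||U) = Σ P(x) log₂(P(x) / (1/4))
           = Σ P(x) log₂(P(x)) + log₂(4)
           = log₂(4) - H(P)

H(P) = -Σ P(x) log₂(P(x)):
  -P(1)·log₂(P(1)) = -(1/5)·log₂(1/5) = 0.46439
  -P(2)·log₂(P(2)) = -(7/10)·log₂(7/10) = 0.36020
  -P(3)·log₂(P(3)) = -(1/20)·log₂(1/20) = 0.21610
  -P(4)·log₂(P(4)) = -(1/20)·log₂(1/20) = 0.21610
H(P) = 0.46439 + 0.36020 + 0.21610 + 0.21610 = 1.25679 bits

log₂(4) = 2.00000 bits

D_KL(P||U) = 2.00000 - 1.25679 = 0.74321 ≈ 0.7432 bits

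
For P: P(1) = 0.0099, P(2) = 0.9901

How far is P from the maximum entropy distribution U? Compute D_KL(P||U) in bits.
0.9199 bits

U(i) = 1/2 for all i

D_KL(P||U) = Σ P(x) log₂(P(x) / (1/2))
           = Σ P(x) log₂(P(x)) + log₂(2)
           = log₂(2) - H(P)

H(P) = -Σ P(x) log₂(P(x)):
  -P(1)·log₂(P(1)) = -(0.0099)·log₂(0.0099) = 0.06592
  -P(2)·log₂(P(2)) = -(0.9901)·log₂(0.9901) = 0.01421
H(P) = 0.06592 + 0.01421 = 0.08013 bits

log₂(2) = 1.00000 bits

D_KL(P||U) = 1.00000 - 0.08013 = 0.91987 ≈ 0.9199 bits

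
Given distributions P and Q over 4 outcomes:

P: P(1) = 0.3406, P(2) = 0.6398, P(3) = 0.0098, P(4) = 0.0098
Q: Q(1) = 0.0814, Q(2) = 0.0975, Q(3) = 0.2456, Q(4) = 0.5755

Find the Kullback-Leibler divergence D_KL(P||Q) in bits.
2.3367 bits

D_KL(P||Q) = Σ P(x) log₂(P(x)/Q(x))

Computing term by term:
  P(1)·log₂(P(1)/Q(1)) = 0.3406·log₂(0.3406/0.0814) = 0.70333
  P(2)·log₂(P(2)/Q(2)) = 0.6398·log₂(0.6398/0.0975) = 1.73651
  P(3)·log₂(P(3)/Q(3)) = 0.0098·log₂(0.0098/0.2456) = -0.04554
  P(4)·log₂(P(4)/Q(4)) = 0.0098·log₂(0.0098/0.5755) = -0.05758

D_KL(P||Q) = 0.70333 + 1.73651 - 0.04554 - 0.05758 = 2.33672 ≈ 2.3367 bits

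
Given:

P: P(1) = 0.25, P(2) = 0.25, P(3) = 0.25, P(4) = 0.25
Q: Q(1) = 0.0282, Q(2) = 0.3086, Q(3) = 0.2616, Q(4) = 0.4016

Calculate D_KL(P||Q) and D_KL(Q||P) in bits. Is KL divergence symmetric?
D_KL(P||Q) = 0.5238 bits, D_KL(Q||P) = 0.2967 bits. No, KL divergence is not symmetric.

D_KL(P||Q) = Σ P(x) log₂(P(x)/Q(x))

Computing term by term:
  P(1)·log₂(P(1)/Q(1)) = 0.25·log₂(0.25/0.0282) = 0.78704
  P(2)·log₂(P(2)/Q(2)) = 0.25·log₂(0.25/0.3086) = -0.07595
  P(3)·log₂(P(3)/Q(3)) = 0.25·log₂(0.25/0.2616) = -0.01636
  P(4)·log₂(P(4)/Q(4)) = 0.25·log₂(0.25/0.4016) = -0.17096

D_KL(P||Q) = 0.78704 - 0.07595 - 0.01636 - 0.17096 = 0.52377 ≈ 0.5238 bits

D_KL(Q||P) = Σ Q(x) log₂(Q(x)/P(x))

Computing term by term:
  Q(1)·log₂(Q(1)/P(1)) = 0.0282·log₂(0.0282/0.25) = -0.08878
  Q(2)·log₂(Q(2)/P(2)) = 0.3086·log₂(0.3086/0.25) = 0.09376
  Q(3)·log₂(Q(3)/P(3)) = 0.2616·log₂(0.2616/0.25) = 0.01712
  Q(4)·log₂(Q(4)/P(4)) = 0.4016·log₂(0.4016/0.25) = 0.27463

D_KL(Q||P) = -0.08878 + 0.09376 + 0.01712 + 0.27463 = 0.29673 ≈ 0.2967 bits

These are NOT equal (difference: 0.2271 bits). KL divergence is asymmetric: D_KL(P||Q) ≠ D_KL(Q||P) in general.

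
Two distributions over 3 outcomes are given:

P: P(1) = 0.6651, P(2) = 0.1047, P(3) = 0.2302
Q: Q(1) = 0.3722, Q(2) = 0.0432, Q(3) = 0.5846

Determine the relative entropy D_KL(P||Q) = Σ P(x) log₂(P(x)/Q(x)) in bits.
0.3812 bits

D_KL(P||Q) = Σ P(x) log₂(P(x)/Q(x))

Computing term by term:
  P(1)·log₂(P(1)/Q(1)) = 0.6651·log₂(0.6651/0.3722) = 0.55702
  P(2)·log₂(P(2)/Q(2)) = 0.1047·log₂(0.1047/0.0432) = 0.13372
  P(3)·log₂(P(3)/Q(3)) = 0.2302·log₂(0.2302/0.5846) = -0.30952

D_KL(P||Q) = 0.55702 + 0.13372 - 0.30952 = 0.38122 ≈ 0.3812 bits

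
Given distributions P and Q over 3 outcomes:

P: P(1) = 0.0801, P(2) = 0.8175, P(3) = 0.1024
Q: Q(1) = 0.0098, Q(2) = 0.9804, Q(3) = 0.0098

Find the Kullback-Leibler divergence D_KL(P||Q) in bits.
0.3751 bits

D_KL(P||Q) = Σ P(x) log₂(P(x)/Q(x))

Computing term by term:
  P(1)·log₂(P(1)/Q(1)) = 0.0801·log₂(0.0801/0.0098) = 0.24278
  P(2)·log₂(P(2)/Q(2)) = 0.8175·log₂(0.8175/0.9804) = -0.21431
  P(3)·log₂(P(3)/Q(3)) = 0.1024·log₂(0.1024/0.0098) = 0.34665

D_KL(P||Q) = 0.24278 - 0.21431 + 0.34665 = 0.37512 ≈ 0.3751 bits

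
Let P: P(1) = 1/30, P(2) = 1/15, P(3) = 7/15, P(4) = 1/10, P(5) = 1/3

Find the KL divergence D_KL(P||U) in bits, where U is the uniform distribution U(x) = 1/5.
0.5243 bits

U(i) = 1/5 for all i

D_KL(P||U) = Σ P(x) log₂(P(x) / (1/5))
           = Σ P(x) log₂(P(x)) + log₂(5)
           = log₂(5) - H(P)

H(P) = -Σ P(x) log₂(P(x)):
  -P(1)·log₂(P(1)) = -(1/30)·log₂(1/30) = 0.16356
  -P(2)·log₂(P(2)) = -(1/15)·log₂(1/15) = 0.26046
  -P(3)·log₂(P(3)) = -(7/15)·log₂(7/15) = 0.51312
  -P(4)·log₂(P(4)) = -(1/10)·log₂(1/10) = 0.33219
  -P(5)·log₂(P(5)) = -(1/3)·log₂(1/3) = 0.52832
H(P) = 0.16356 + 0.26046 + 0.51312 + 0.33219 + 0.52832 = 1.79765 bits

log₂(5) = 2.32193 bits

D_KL(P||U) = 2.32193 - 1.79765 = 0.52428 ≈ 0.5243 bits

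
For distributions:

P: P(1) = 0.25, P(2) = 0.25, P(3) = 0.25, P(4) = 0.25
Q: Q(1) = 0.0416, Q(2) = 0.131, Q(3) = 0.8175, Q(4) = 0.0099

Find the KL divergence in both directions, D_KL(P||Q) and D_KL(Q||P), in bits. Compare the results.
D_KL(P||Q) = 1.6172 bits, D_KL(Q||P) = 1.1215 bits. D_KL(P||Q) is larger than D_KL(Q||P) by 0.4957 bits; the two directions differ.

D_KL(P||Q) = Σ P(x) log₂(P(x)/Q(x))

Computing term by term:
  P(1)·log₂(P(1)/Q(1)) = 0.25·log₂(0.25/0.0416) = 0.64682
  P(2)·log₂(P(2)/Q(2)) = 0.25·log₂(0.25/0.131) = 0.23309
  P(3)·log₂(P(3)/Q(3)) = 0.25·log₂(0.25/0.8175) = -0.42732
  P(4)·log₂(P(4)/Q(4)) = 0.25·log₂(0.25/0.0099) = 1.16459

D_KL(P||Q) = 0.64682 + 0.23309 - 0.42732 + 1.16459 = 1.61718 ≈ 1.6172 bits

D_KL(Q||P) = Σ Q(x) log₂(Q(x)/P(x))

Computing term by term:
  Q(1)·log₂(Q(1)/P(1)) = 0.0416·log₂(0.0416/0.25) = -0.10763
  Q(2)·log₂(Q(2)/P(2)) = 0.131·log₂(0.131/0.25) = -0.12214
  Q(3)·log₂(Q(3)/P(3)) = 0.8175·log₂(0.8175/0.25) = 1.39735
  Q(4)·log₂(Q(4)/P(4)) = 0.0099·log₂(0.0099/0.25) = -0.04612

D_KL(Q||P) = -0.10763 - 0.12214 + 1.39735 - 0.04612 = 1.12146 ≈ 1.1215 bits

These are NOT equal (difference: 0.4957 bits). KL divergence is asymmetric: D_KL(P||Q) ≠ D_KL(Q||P) in general.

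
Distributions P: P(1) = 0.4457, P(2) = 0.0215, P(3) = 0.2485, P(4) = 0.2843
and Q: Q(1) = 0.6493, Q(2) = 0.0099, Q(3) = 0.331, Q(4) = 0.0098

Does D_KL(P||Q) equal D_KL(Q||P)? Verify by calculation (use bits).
D_KL(P||Q) = 1.0606 bits, D_KL(Q||P) = 0.4307 bits. No — D_KL(P||Q) ≠ D_KL(Q||P) for this pair.

D_KL(P||Q) = Σ P(x) log₂(P(x)/Q(x))

Computing term by term:
  P(1)·log₂(P(1)/Q(1)) = 0.4457·log₂(0.4457/0.6493) = -0.24193
  P(2)·log₂(P(2)/Q(2)) = 0.0215·log₂(0.0215/0.0099) = 0.02405
  P(3)·log₂(P(3)/Q(3)) = 0.2485·log₂(0.2485/0.331) = -0.10278
  P(4)·log₂(P(4)/Q(4)) = 0.2843·log₂(0.2843/0.0098) = 1.38127

D_KL(P||Q) = -0.24193 + 0.02405 - 0.10278 + 1.38127 = 1.06061 ≈ 1.0606 bits

D_KL(Q||P) = Σ Q(x) log₂(Q(x)/P(x))

Computing term by term:
  Q(1)·log₂(Q(1)/P(1)) = 0.6493·log₂(0.6493/0.4457) = 0.35245
  Q(2)·log₂(Q(2)/P(2)) = 0.0099·log₂(0.0099/0.0215) = -0.01108
  Q(3)·log₂(Q(3)/P(3)) = 0.331·log₂(0.331/0.2485) = 0.13690
  Q(4)·log₂(Q(4)/P(4)) = 0.0098·log₂(0.0098/0.2843) = -0.04761

D_KL(Q||P) = 0.35245 - 0.01108 + 0.13690 - 0.04761 = 0.43066 ≈ 0.4307 bits

These are NOT equal (difference: 0.6299 bits). KL divergence is asymmetric: D_KL(P||Q) ≠ D_KL(Q||P) in general.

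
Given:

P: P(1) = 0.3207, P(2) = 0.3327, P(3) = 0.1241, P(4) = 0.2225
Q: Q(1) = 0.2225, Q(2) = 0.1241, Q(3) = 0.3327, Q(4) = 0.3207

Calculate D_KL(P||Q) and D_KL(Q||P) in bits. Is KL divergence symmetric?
D_KL(P||Q) = 0.3486 bits, D_KL(Q||P) = 0.3486 bits. The two values coincide for this particular pair, but no — KL divergence is not symmetric in general.

D_KL(P||Q) = Σ P(x) log₂(P(x)/Q(x))

Computing term by term:
  P(1)·log₂(P(1)/Q(1)) = 0.3207·log₂(0.3207/0.2225) = 0.16914
  P(2)·log₂(P(2)/Q(2)) = 0.3327·log₂(0.3327/0.1241) = 0.47334
  P(3)·log₂(P(3)/Q(3)) = 0.1241·log₂(0.1241/0.3327) = -0.17656
  P(4)·log₂(P(4)/Q(4)) = 0.2225·log₂(0.2225/0.3207) = -0.11735

D_KL(P||Q) = 0.16914 + 0.47334 - 0.17656 - 0.11735 = 0.34857 ≈ 0.3486 bits

D_KL(Q||P) = Σ Q(x) log₂(Q(x)/P(x))

Computing term by term:
  Q(1)·log₂(Q(1)/P(1)) = 0.2225·log₂(0.2225/0.3207) = -0.11735
  Q(2)·log₂(Q(2)/P(2)) = 0.1241·log₂(0.1241/0.3327) = -0.17656
  Q(3)·log₂(Q(3)/P(3)) = 0.3327·log₂(0.3327/0.1241) = 0.47334
  Q(4)·log₂(Q(4)/P(4)) = 0.3207·log₂(0.3207/0.2225) = 0.16914

D_KL(Q||P) = -0.11735 - 0.17656 + 0.47334 + 0.16914 = 0.34857 ≈ 0.3486 bits

These ARE equal here. Q is P with outcomes relabeled (Q(1) = P(4), Q(2) = P(3), Q(3) = P(2), Q(4) = P(1)) by a relabeling that is its own inverse, so the two sums contain exactly the same terms in a different order. This is a special case — KL divergence is not symmetric in general: D_KL(P||Q) ≠ D_KL(Q||P) for most P, Q.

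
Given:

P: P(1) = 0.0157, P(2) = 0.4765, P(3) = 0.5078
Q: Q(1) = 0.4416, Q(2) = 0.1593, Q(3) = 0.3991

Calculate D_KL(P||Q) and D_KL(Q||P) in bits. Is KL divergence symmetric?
D_KL(P||Q) = 0.8541 bits, D_KL(Q||P) = 1.7353 bits. No, KL divergence is not symmetric.

D_KL(P||Q) = Σ P(x) log₂(P(x)/Q(x))

Computing term by term:
  P(1)·log₂(P(1)/Q(1)) = 0.0157·log₂(0.0157/0.4416) = -0.07558
  P(2)·log₂(P(2)/Q(2)) = 0.4765·log₂(0.4765/0.1593) = 0.75322
  P(3)·log₂(P(3)/Q(3)) = 0.5078·log₂(0.5078/0.3991) = 0.17647

D_KL(P||Q) = -0.07558 + 0.75322 + 0.17647 = 0.85411 ≈ 0.8541 bits

D_KL(Q||P) = Σ Q(x) log₂(Q(x)/P(x))

Computing term by term:
  Q(1)·log₂(Q(1)/P(1)) = 0.4416·log₂(0.4416/0.0157) = 2.12582
  Q(2)·log₂(Q(2)/P(2)) = 0.1593·log₂(0.1593/0.4765) = -0.25181
  Q(3)·log₂(Q(3)/P(3)) = 0.3991·log₂(0.3991/0.5078) = -0.13869

D_KL(Q||P) = 2.12582 - 0.25181 - 0.13869 = 1.73532 ≈ 1.7353 bits

These are NOT equal (difference: 0.8812 bits). KL divergence is asymmetric: D_KL(P||Q) ≠ D_KL(Q||P) in general.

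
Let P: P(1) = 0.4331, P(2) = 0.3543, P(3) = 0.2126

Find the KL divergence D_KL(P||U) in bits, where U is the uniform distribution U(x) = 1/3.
0.0568 bits

U(i) = 1/3 for all i

D_KL(P||U) = Σ P(x) log₂(P(x) / (1/3))
           = Σ P(x) log₂(P(x)) + log₂(3)
           = log₂(3) - H(P)

H(P) = -Σ P(x) log₂(P(x)):
  -P(1)·log₂(P(1)) = -(0.4331)·log₂(0.4331) = 0.52285
  -P(2)·log₂(P(2)) = -(0.3543)·log₂(0.3543) = 0.53037
  -P(3)·log₂(P(3)) = -(0.2126)·log₂(0.2126) = 0.47490
H(P) = 0.52285 + 0.53037 + 0.47490 = 1.52812 bits

log₂(3) = 1.58496 bits

D_KL(P||U) = 1.58496 - 1.52812 = 0.05684 ≈ 0.0568 bits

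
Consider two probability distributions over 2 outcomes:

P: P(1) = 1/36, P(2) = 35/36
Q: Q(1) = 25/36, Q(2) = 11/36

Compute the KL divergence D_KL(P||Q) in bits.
1.4945 bits

D_KL(P||Q) = Σ P(x) log₂(P(x)/Q(x))

Computing term by term:
  P(1)·log₂(P(1)/Q(1)) = (1/36)·log₂((1/36)/(25/36)) = -0.12900
  P(2)·log₂(P(2)/Q(2)) = (35/36)·log₂((35/36)/(11/36)) = 1.62347

D_KL(P||Q) = -0.12900 + 1.62347 = 1.49447 ≈ 1.4945 bits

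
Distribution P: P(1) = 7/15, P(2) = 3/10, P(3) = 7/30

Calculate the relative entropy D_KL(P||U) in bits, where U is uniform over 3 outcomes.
0.0609 bits

U(i) = 1/3 for all i

D_KL(P||U) = Σ P(x) log₂(P(x) / (1/3))
           = Σ P(x) log₂(P(x)) + log₂(3)
           = log₂(3) - H(P)

H(P) = -Σ P(x) log₂(P(x)):
  -P(1)·log₂(P(1)) = -(7/15)·log₂(7/15) = 0.51312
  -P(2)·log₂(P(2)) = -(3/10)·log₂(3/10) = 0.52109
  -P(3)·log₂(P(3)) = -(7/30)·log₂(7/30) = 0.48989
H(P) = 0.51312 + 0.52109 + 0.48989 = 1.52410 bits

log₂(3) = 1.58496 bits

D_KL(P||U) = 1.58496 - 1.52410 = 0.06086 ≈ 0.0609 bits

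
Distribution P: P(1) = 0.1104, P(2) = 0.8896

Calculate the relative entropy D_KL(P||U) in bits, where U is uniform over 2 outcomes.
0.4989 bits

U(i) = 1/2 for all i

D_KL(P||U) = Σ P(x) log₂(P(x) / (1/2))
           = Σ P(x) log₂(P(x)) + log₂(2)
           = log₂(2) - H(P)

H(P) = -Σ P(x) log₂(P(x)):
  -P(1)·log₂(P(1)) = -(0.1104)·log₂(0.1104) = 0.35098
  -P(2)·log₂(P(2)) = -(0.8896)·log₂(0.8896) = 0.15014
H(P) = 0.35098 + 0.15014 = 0.50112 bits

log₂(2) = 1.00000 bits

D_KL(P||U) = 1.00000 - 0.50112 = 0.49888 ≈ 0.4989 bits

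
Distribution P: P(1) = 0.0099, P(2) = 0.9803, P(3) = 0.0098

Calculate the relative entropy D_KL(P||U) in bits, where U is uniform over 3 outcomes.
1.4255 bits

U(i) = 1/3 for all i

D_KL(P||U) = Σ P(x) log₂(P(x) / (1/3))
           = Σ P(x) log₂(P(x)) + log₂(3)
           = log₂(3) - H(P)

H(P) = -Σ P(x) log₂(P(x)):
  -P(1)·log₂(P(1)) = -(0.0099)·log₂(0.0099) = 0.06592
  -P(2)·log₂(P(2)) = -(0.9803)·log₂(0.9803) = 0.02814
  -P(3)·log₂(P(3)) = -(0.0098)·log₂(0.0098) = 0.06540
H(P) = 0.06592 + 0.02814 + 0.06540 = 0.15946 bits

log₂(3) = 1.58496 bits

D_KL(P||U) = 1.58496 - 0.15946 = 1.42550 ≈ 1.4255 bits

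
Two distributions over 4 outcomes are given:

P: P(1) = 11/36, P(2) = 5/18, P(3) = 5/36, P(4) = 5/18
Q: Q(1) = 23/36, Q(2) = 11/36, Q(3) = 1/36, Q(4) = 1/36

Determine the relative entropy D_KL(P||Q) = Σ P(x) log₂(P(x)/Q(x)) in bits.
0.8819 bits

D_KL(P||Q) = Σ P(x) log₂(P(x)/Q(x))

Computing term by term:
  P(1)·log₂(P(1)/Q(1)) = (11/36)·log₂((11/36)/(23/36)) = -0.32515
  P(2)·log₂(P(2)/Q(2)) = (5/18)·log₂((5/18)/(11/36)) = -0.03820
  P(3)·log₂(P(3)/Q(3)) = (5/36)·log₂((5/36)/(1/36)) = 0.32249
  P(4)·log₂(P(4)/Q(4)) = (5/18)·log₂((5/18)/(1/36)) = 0.92276

D_KL(P||Q) = -0.32515 - 0.03820 + 0.32249 + 0.92276 = 0.88190 ≈ 0.8819 bits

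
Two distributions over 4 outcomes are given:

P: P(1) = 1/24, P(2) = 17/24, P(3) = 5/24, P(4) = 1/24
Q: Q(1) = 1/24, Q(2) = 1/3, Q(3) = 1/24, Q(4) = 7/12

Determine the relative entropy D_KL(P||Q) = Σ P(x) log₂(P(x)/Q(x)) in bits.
1.0954 bits

D_KL(P||Q) = Σ P(x) log₂(P(x)/Q(x))

Computing term by term:
  P(1)·log₂(P(1)/Q(1)) = (1/24)·log₂((1/24)/(1/24)) = 0.00000
  P(2)·log₂(P(2)/Q(2)) = (17/24)·log₂((17/24)/(1/3)) = 0.77029
  P(3)·log₂(P(3)/Q(3)) = (5/24)·log₂((5/24)/(1/24)) = 0.48374
  P(4)·log₂(P(4)/Q(4)) = (1/24)·log₂((1/24)/(7/12)) = -0.15864

D_KL(P||Q) = 0.00000 + 0.77029 + 0.48374 - 0.15864 = 1.09539 ≈ 1.0954 bits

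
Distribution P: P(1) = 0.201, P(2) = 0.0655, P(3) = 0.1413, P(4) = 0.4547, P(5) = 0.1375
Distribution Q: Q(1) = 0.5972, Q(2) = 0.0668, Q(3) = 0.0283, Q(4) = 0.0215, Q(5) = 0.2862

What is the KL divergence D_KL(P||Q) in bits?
1.8666 bits

D_KL(P||Q) = Σ P(x) log₂(P(x)/Q(x))

Computing term by term:
  P(1)·log₂(P(1)/Q(1)) = 0.201·log₂(0.201/0.5972) = -0.31577
  P(2)·log₂(P(2)/Q(2)) = 0.0655·log₂(0.0655/0.0668) = -0.00186
  P(3)·log₂(P(3)/Q(3)) = 0.1413·log₂(0.1413/0.0283) = 0.32780
  P(4)·log₂(P(4)/Q(4)) = 0.4547·log₂(0.4547/0.0215) = 2.00182
  P(5)·log₂(P(5)/Q(5)) = 0.1375·log₂(0.1375/0.2862) = -0.14542

D_KL(P||Q) = -0.31577 - 0.00186 + 0.32780 + 2.00182 - 0.14542 = 1.86657 ≈ 1.8666 bits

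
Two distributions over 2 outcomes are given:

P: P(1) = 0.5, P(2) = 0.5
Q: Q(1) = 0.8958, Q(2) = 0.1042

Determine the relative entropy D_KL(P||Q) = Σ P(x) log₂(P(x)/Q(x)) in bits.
0.7107 bits

D_KL(P||Q) = Σ P(x) log₂(P(x)/Q(x))

Computing term by term:
  P(1)·log₂(P(1)/Q(1)) = 0.5·log₂(0.5/0.8958) = -0.42062
  P(2)·log₂(P(2)/Q(2)) = 0.5·log₂(0.5/0.1042) = 1.13129

D_KL(P||Q) = -0.42062 + 1.13129 = 0.71067 ≈ 0.7107 bits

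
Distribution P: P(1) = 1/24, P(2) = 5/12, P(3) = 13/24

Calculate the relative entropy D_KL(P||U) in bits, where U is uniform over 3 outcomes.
0.3885 bits

U(i) = 1/3 for all i

D_KL(P||U) = Σ P(x) log₂(P(x) / (1/3))
           = Σ P(x) log₂(P(x)) + log₂(3)
           = log₂(3) - H(P)

H(P) = -Σ P(x) log₂(P(x)):
  -P(1)·log₂(P(1)) = -(1/24)·log₂(1/24) = 0.19104
  -P(2)·log₂(P(2)) = -(5/12)·log₂(5/12) = 0.52626
  -P(3)·log₂(P(3)) = -(13/24)·log₂(13/24) = 0.47912
H(P) = 0.19104 + 0.52626 + 0.47912 = 1.19642 bits

log₂(3) = 1.58496 bits

D_KL(P||U) = 1.58496 - 1.19642 = 0.38854 ≈ 0.3885 bits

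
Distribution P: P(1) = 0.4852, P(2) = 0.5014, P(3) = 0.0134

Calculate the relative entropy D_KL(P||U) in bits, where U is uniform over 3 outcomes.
0.4960 bits

U(i) = 1/3 for all i

D_KL(P||U) = Σ P(x) log₂(P(x) / (1/3))
           = Σ P(x) log₂(P(x)) + log₂(3)
           = log₂(3) - H(P)

H(P) = -Σ P(x) log₂(P(x)):
  -P(1)·log₂(P(1)) = -(0.4852)·log₂(0.4852) = 0.50623
  -P(2)·log₂(P(2)) = -(0.5014)·log₂(0.5014) = 0.49938
  -P(3)·log₂(P(3)) = -(0.0134)·log₂(0.0134) = 0.08337
H(P) = 0.50623 + 0.49938 + 0.08337 = 1.08898 bits

log₂(3) = 1.58496 bits

D_KL(P||U) = 1.58496 - 1.08898 = 0.49598 ≈ 0.4960 bits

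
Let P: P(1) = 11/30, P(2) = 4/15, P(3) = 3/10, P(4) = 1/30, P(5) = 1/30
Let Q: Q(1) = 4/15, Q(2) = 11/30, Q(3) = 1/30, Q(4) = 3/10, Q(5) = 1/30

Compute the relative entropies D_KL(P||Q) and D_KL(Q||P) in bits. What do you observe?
D_KL(P||Q) = 0.8913 bits, D_KL(Q||P) = 0.8913 bits. The two directions give the same value here, because Q is a self-inverse relabeling of P; in general KL divergence is asymmetric.

D_KL(P||Q) = Σ P(x) log₂(P(x)/Q(x))

Computing term by term:
  P(1)·log₂(P(1)/Q(1)) = (11/30)·log₂((11/30)/(4/15)) = 0.16846
  P(2)·log₂(P(2)/Q(2)) = (4/15)·log₂((4/15)/(11/30)) = -0.12252
  P(3)·log₂(P(3)/Q(3)) = (3/10)·log₂((3/10)/(1/30)) = 0.95098
  P(4)·log₂(P(4)/Q(4)) = (1/30)·log₂((1/30)/(3/10)) = -0.10566
  P(5)·log₂(P(5)/Q(5)) = (1/30)·log₂((1/30)/(1/30)) = 0.00000

D_KL(P||Q) = 0.16846 - 0.12252 + 0.95098 - 0.10566 + 0.00000 = 0.89126 ≈ 0.8913 bits

D_KL(Q||P) = Σ Q(x) log₂(Q(x)/P(x))

Computing term by term:
  Q(1)·log₂(Q(1)/P(1)) = (4/15)·log₂((4/15)/(11/30)) = -0.12252
  Q(2)·log₂(Q(2)/P(2)) = (11/30)·log₂((11/30)/(4/15)) = 0.16846
  Q(3)·log₂(Q(3)/P(3)) = (1/30)·log₂((1/30)/(3/10)) = -0.10566
  Q(4)·log₂(Q(4)/P(4)) = (3/10)·log₂((3/10)/(1/30)) = 0.95098
  Q(5)·log₂(Q(5)/P(5)) = (1/30)·log₂((1/30)/(1/30)) = 0.00000

D_KL(Q||P) = -0.12252 + 0.16846 - 0.10566 + 0.95098 + 0.00000 = 0.89126 ≈ 0.8913 bits

These ARE equal here. Q is P with outcomes relabeled (Q(1) = P(2), Q(2) = P(1), Q(3) = P(4), Q(4) = P(3)) by a relabeling that is its own inverse, so the two sums contain exactly the same terms in a different order. This is a special case — KL divergence is not symmetric in general: D_KL(P||Q) ≠ D_KL(Q||P) for most P, Q.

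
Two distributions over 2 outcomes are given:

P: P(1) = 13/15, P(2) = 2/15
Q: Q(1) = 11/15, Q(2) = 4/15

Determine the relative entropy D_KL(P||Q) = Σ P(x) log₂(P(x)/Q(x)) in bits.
0.0755 bits

D_KL(P||Q) = Σ P(x) log₂(P(x)/Q(x))

Computing term by term:
  P(1)·log₂(P(1)/Q(1)) = (13/15)·log₂((13/15)/(11/15)) = 0.20887
  P(2)·log₂(P(2)/Q(2)) = (2/15)·log₂((2/15)/(4/15)) = -0.13333

D_KL(P||Q) = 0.20887 - 0.13333 = 0.07554 ≈ 0.0755 bits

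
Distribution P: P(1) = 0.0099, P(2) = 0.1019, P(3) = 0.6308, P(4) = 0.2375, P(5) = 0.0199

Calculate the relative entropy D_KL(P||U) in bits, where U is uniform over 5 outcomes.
0.8959 bits

U(i) = 1/5 for all i

D_KL(P||U) = Σ P(x) log₂(P(x) / (1/5))
           = Σ P(x) log₂(P(x)) + log₂(5)
           = log₂(5) - H(P)

H(P) = -Σ P(x) log₂(P(x)):
  -P(1)·log₂(P(1)) = -(0.0099)·log₂(0.0099) = 0.06592
  -P(2)·log₂(P(2)) = -(0.1019)·log₂(0.1019) = 0.33574
  -P(3)·log₂(P(3)) = -(0.6308)·log₂(0.6308) = 0.41932
  -P(4)·log₂(P(4)) = -(0.2375)·log₂(0.2375) = 0.49258
  -P(5)·log₂(P(5)) = -(0.0199)·log₂(0.0199) = 0.11246
H(P) = 0.06592 + 0.33574 + 0.41932 + 0.49258 + 0.11246 = 1.42602 bits

log₂(5) = 2.32193 bits

D_KL(P||U) = 2.32193 - 1.42602 = 0.89591 ≈ 0.8959 bits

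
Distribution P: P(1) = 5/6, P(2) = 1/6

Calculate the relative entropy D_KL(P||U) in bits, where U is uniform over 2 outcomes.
0.3500 bits

U(i) = 1/2 for all i

D_KL(P||U) = Σ P(x) log₂(P(x) / (1/2))
           = Σ P(x) log₂(P(x)) + log₂(2)
           = log₂(2) - H(P)

H(P) = -Σ P(x) log₂(P(x)):
  -P(1)·log₂(P(1)) = -(5/6)·log₂(5/6) = 0.21920
  -P(2)·log₂(P(2)) = -(1/6)·log₂(1/6) = 0.43083
H(P) = 0.21920 + 0.43083 = 0.65003 bits

log₂(2) = 1.00000 bits

D_KL(P||U) = 1.00000 - 0.65003 = 0.34997 ≈ 0.3500 bits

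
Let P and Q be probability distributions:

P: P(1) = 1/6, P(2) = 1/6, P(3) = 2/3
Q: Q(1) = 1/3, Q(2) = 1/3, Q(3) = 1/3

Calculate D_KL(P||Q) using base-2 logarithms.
0.3333 bits

D_KL(P||Q) = Σ P(x) log₂(P(x)/Q(x))

Computing term by term:
  P(1)·log₂(P(1)/Q(1)) = (1/6)·log₂((1/6)/(1/3)) = -0.16667
  P(2)·log₂(P(2)/Q(2)) = (1/6)·log₂((1/6)/(1/3)) = -0.16667
  P(3)·log₂(P(3)/Q(3)) = (2/3)·log₂((2/3)/(1/3)) = 0.66667

D_KL(P||Q) = -0.16667 - 0.16667 + 0.66667 = 0.33333 ≈ 0.3333 bits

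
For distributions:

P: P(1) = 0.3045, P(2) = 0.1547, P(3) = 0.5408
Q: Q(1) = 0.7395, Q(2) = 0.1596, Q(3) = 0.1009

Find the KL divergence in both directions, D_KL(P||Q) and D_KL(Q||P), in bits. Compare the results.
D_KL(P||Q) = 0.9132 bits, D_KL(Q||P) = 0.7094 bits. D_KL(P||Q) is larger than D_KL(Q||P) by 0.2038 bits; the two directions differ.

D_KL(P||Q) = Σ P(x) log₂(P(x)/Q(x))

Computing term by term:
  P(1)·log₂(P(1)/Q(1)) = 0.3045·log₂(0.3045/0.7395) = -0.38979
  P(2)·log₂(P(2)/Q(2)) = 0.1547·log₂(0.1547/0.1596) = -0.00696
  P(3)·log₂(P(3)/Q(3)) = 0.5408·log₂(0.5408/0.1009) = 1.30991

D_KL(P||Q) = -0.38979 - 0.00696 + 1.30991 = 0.91316 ≈ 0.9132 bits

D_KL(Q||P) = Σ Q(x) log₂(Q(x)/P(x))

Computing term by term:
  Q(1)·log₂(Q(1)/P(1)) = 0.7395·log₂(0.7395/0.3045) = 0.94664
  Q(2)·log₂(Q(2)/P(2)) = 0.1596·log₂(0.1596/0.1547) = 0.00718
  Q(3)·log₂(Q(3)/P(3)) = 0.1009·log₂(0.1009/0.5408) = -0.24440

D_KL(Q||P) = 0.94664 + 0.00718 - 0.24440 = 0.70942 ≈ 0.7094 bits

These are NOT equal (difference: 0.2038 bits). KL divergence is asymmetric: D_KL(P||Q) ≠ D_KL(Q||P) in general.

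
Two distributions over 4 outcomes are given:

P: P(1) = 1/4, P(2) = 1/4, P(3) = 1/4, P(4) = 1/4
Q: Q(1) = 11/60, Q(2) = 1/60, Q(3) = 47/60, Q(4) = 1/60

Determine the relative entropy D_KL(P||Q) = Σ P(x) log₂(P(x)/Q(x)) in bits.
1.6534 bits

D_KL(P||Q) = Σ P(x) log₂(P(x)/Q(x))

Computing term by term:
  P(1)·log₂(P(1)/Q(1)) = (1/4)·log₂((1/4)/(11/60)) = 0.11186
  P(2)·log₂(P(2)/Q(2)) = (1/4)·log₂((1/4)/(1/60)) = 0.97672
  P(3)·log₂(P(3)/Q(3)) = (1/4)·log₂((1/4)/(47/60)) = -0.41192
  P(4)·log₂(P(4)/Q(4)) = (1/4)·log₂((1/4)/(1/60)) = 0.97672

D_KL(P||Q) = 0.11186 + 0.97672 - 0.41192 + 0.97672 = 1.65338 ≈ 1.6534 bits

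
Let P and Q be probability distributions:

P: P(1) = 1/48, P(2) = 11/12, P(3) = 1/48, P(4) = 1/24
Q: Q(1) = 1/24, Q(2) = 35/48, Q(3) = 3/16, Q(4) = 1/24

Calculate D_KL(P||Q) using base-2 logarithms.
0.2158 bits

D_KL(P||Q) = Σ P(x) log₂(P(x)/Q(x))

Computing term by term:
  P(1)·log₂(P(1)/Q(1)) = (1/48)·log₂((1/48)/(1/24)) = -0.02083
  P(2)·log₂(P(2)/Q(2)) = (11/12)·log₂((11/12)/(35/48)) = 0.30264
  P(3)·log₂(P(3)/Q(3)) = (1/48)·log₂((1/48)/(3/16)) = -0.06604
  P(4)·log₂(P(4)/Q(4)) = (1/24)·log₂((1/24)/(1/24)) = 0.00000

D_KL(P||Q) = -0.02083 + 0.30264 - 0.06604 + 0.00000 = 0.21577 ≈ 0.2158 bits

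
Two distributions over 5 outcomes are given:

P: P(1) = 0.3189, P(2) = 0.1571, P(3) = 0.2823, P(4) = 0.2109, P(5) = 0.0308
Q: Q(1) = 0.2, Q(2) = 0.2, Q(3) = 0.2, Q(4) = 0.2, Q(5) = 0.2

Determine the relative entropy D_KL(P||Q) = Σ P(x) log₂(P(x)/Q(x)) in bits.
0.2333 bits

D_KL(P||Q) = Σ P(x) log₂(P(x)/Q(x))

Computing term by term:
  P(1)·log₂(P(1)/Q(1)) = 0.3189·log₂(0.3189/0.2) = 0.21465
  P(2)·log₂(P(2)/Q(2)) = 0.1571·log₂(0.1571/0.2) = -0.05472
  P(3)·log₂(P(3)/Q(3)) = 0.2823·log₂(0.2823/0.2) = 0.14037
  P(4)·log₂(P(4)/Q(4)) = 0.2109·log₂(0.2109/0.2) = 0.01615
  P(5)·log₂(P(5)/Q(5)) = 0.0308·log₂(0.0308/0.2) = -0.08313

D_KL(P||Q) = 0.21465 - 0.05472 + 0.14037 + 0.01615 - 0.08313 = 0.23332 ≈ 0.2333 bits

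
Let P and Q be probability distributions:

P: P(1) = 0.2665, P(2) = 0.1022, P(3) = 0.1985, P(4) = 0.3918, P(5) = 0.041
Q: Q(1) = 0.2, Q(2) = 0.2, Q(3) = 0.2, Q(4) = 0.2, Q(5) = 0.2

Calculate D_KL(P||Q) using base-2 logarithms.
0.2956 bits

D_KL(P||Q) = Σ P(x) log₂(P(x)/Q(x))

Computing term by term:
  P(1)·log₂(P(1)/Q(1)) = 0.2665·log₂(0.2665/0.2) = 0.11037
  P(2)·log₂(P(2)/Q(2)) = 0.1022·log₂(0.1022/0.2) = -0.09899
  P(3)·log₂(P(3)/Q(3)) = 0.1985·log₂(0.1985/0.2) = -0.00216
  P(4)·log₂(P(4)/Q(4)) = 0.3918·log₂(0.3918/0.2) = 0.38009
  P(5)·log₂(P(5)/Q(5)) = 0.041·log₂(0.041/0.2) = -0.09374

D_KL(P||Q) = 0.11037 - 0.09899 - 0.00216 + 0.38009 - 0.09374 = 0.29557 ≈ 0.2956 bits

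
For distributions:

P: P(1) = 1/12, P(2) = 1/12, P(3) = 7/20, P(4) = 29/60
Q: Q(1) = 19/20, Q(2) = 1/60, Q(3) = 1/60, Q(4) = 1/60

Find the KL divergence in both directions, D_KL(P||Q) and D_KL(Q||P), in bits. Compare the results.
D_KL(P||Q) = 3.7862 bits, D_KL(Q||P) = 3.1425 bits. D_KL(P||Q) is larger than D_KL(Q||P) by 0.6437 bits; the two directions differ.

D_KL(P||Q) = Σ P(x) log₂(P(x)/Q(x))

Computing term by term:
  P(1)·log₂(P(1)/Q(1)) = (1/12)·log₂((1/12)/(19/20)) = -0.29258
  P(2)·log₂(P(2)/Q(2)) = (1/12)·log₂((1/12)/(1/60)) = 0.19349
  P(3)·log₂(P(3)/Q(3)) = (7/20)·log₂((7/20)/(1/60)) = 1.53731
  P(4)·log₂(P(4)/Q(4)) = (29/60)·log₂((29/60)/(1/60)) = 2.34802

D_KL(P||Q) = -0.29258 + 0.19349 + 1.53731 + 2.34802 = 3.78624 ≈ 3.7862 bits

D_KL(Q||P) = Σ Q(x) log₂(Q(x)/P(x))

Computing term by term:
  Q(1)·log₂(Q(1)/P(1)) = (19/20)·log₂((19/20)/(1/12)) = 3.33541
  Q(2)·log₂(Q(2)/P(2)) = (1/60)·log₂((1/60)/(1/12)) = -0.03870
  Q(3)·log₂(Q(3)/P(3)) = (1/60)·log₂((1/60)/(7/20)) = -0.07321
  Q(4)·log₂(Q(4)/P(4)) = (1/60)·log₂((1/60)/(29/60)) = -0.08097

D_KL(Q||P) = 3.33541 - 0.03870 - 0.07321 - 0.08097 = 3.14253 ≈ 3.1425 bits

These are NOT equal (difference: 0.6437 bits). KL divergence is asymmetric: D_KL(P||Q) ≠ D_KL(Q||P) in general.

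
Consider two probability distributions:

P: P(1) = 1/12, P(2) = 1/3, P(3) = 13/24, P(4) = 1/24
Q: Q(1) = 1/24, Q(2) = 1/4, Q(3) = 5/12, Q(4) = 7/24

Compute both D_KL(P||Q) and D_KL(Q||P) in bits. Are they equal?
D_KL(P||Q) = 0.3097 bits, D_KL(Q||P) = 0.5157 bits. No, they are not equal.

D_KL(P||Q) = Σ P(x) log₂(P(x)/Q(x))

Computing term by term:
  P(1)·log₂(P(1)/Q(1)) = (1/12)·log₂((1/12)/(1/24)) = 0.08333
  P(2)·log₂(P(2)/Q(2)) = (1/3)·log₂((1/3)/(1/4)) = 0.13835
  P(3)·log₂(P(3)/Q(3)) = (13/24)·log₂((13/24)/(5/12)) = 0.20503
  P(4)·log₂(P(4)/Q(4)) = (1/24)·log₂((1/24)/(7/24)) = -0.11697

D_KL(P||Q) = 0.08333 + 0.13835 + 0.20503 - 0.11697 = 0.30974 ≈ 0.3097 bits

D_KL(Q||P) = Σ Q(x) log₂(Q(x)/P(x))

Computing term by term:
  Q(1)·log₂(Q(1)/P(1)) = (1/24)·log₂((1/24)/(1/12)) = -0.04167
  Q(2)·log₂(Q(2)/P(2)) = (1/4)·log₂((1/4)/(1/3)) = -0.10376
  Q(3)·log₂(Q(3)/P(3)) = (5/12)·log₂((5/12)/(13/24)) = -0.15771
  Q(4)·log₂(Q(4)/P(4)) = (7/24)·log₂((7/24)/(1/24)) = 0.81881

D_KL(Q||P) = -0.04167 - 0.10376 - 0.15771 + 0.81881 = 0.51567 ≈ 0.5157 bits

These are NOT equal (difference: 0.2060 bits). KL divergence is asymmetric: D_KL(P||Q) ≠ D_KL(Q||P) in general.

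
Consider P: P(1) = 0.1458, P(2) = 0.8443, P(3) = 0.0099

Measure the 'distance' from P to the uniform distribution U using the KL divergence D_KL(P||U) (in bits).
0.9079 bits

U(i) = 1/3 for all i

D_KL(P||U) = Σ P(x) log₂(P(x) / (1/3))
           = Σ P(x) log₂(P(x)) + log₂(3)
           = log₂(3) - H(P)

H(P) = -Σ P(x) log₂(P(x)):
  -P(1)·log₂(P(1)) = -(0.1458)·log₂(0.1458) = 0.40502
  -P(2)·log₂(P(2)) = -(0.8443)·log₂(0.8443) = 0.20615
  -P(3)·log₂(P(3)) = -(0.0099)·log₂(0.0099) = 0.06592
H(P) = 0.40502 + 0.20615 + 0.06592 = 0.67709 bits

log₂(3) = 1.58496 bits

D_KL(P||U) = 1.58496 - 0.67709 = 0.90787 ≈ 0.9079 bits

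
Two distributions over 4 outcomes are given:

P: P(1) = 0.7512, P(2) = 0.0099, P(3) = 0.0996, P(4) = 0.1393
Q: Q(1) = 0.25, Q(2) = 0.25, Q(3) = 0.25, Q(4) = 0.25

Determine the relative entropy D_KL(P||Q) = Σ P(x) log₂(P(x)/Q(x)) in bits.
0.8965 bits

D_KL(P||Q) = Σ P(x) log₂(P(x)/Q(x))

Computing term by term:
  P(1)·log₂(P(1)/Q(1)) = 0.7512·log₂(0.7512/0.25) = 1.19236
  P(2)·log₂(P(2)/Q(2)) = 0.0099·log₂(0.0099/0.25) = -0.04612
  P(3)·log₂(P(3)/Q(3)) = 0.0996·log₂(0.0996/0.25) = -0.13224
  P(4)·log₂(P(4)/Q(4)) = 0.1393·log₂(0.1393/0.25) = -0.11753

D_KL(P||Q) = 1.19236 - 0.04612 - 0.13224 - 0.11753 = 0.89647 ≈ 0.8965 bits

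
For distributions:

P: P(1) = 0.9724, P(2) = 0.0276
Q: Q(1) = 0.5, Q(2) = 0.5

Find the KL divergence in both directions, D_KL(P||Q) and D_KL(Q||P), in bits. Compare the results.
D_KL(P||Q) = 0.8178 bits, D_KL(Q||P) = 1.6098 bits. D_KL(Q||P) is larger than D_KL(P||Q) by 0.7920 bits; the two directions differ.

D_KL(P||Q) = Σ P(x) log₂(P(x)/Q(x))

Computing term by term:
  P(1)·log₂(P(1)/Q(1)) = 0.9724·log₂(0.9724/0.5) = 0.93314
  P(2)·log₂(P(2)/Q(2)) = 0.0276·log₂(0.0276/0.5) = -0.11535

D_KL(P||Q) = 0.93314 - 0.11535 = 0.81779 ≈ 0.8178 bits

D_KL(Q||P) = Σ Q(x) log₂(Q(x)/P(x))

Computing term by term:
  Q(1)·log₂(Q(1)/P(1)) = 0.5·log₂(0.5/0.9724) = -0.47981
  Q(2)·log₂(Q(2)/P(2)) = 0.5·log₂(0.5/0.0276) = 2.08959

D_KL(Q||P) = -0.47981 + 2.08959 = 1.60978 ≈ 1.6098 bits

These are NOT equal (difference: 0.7920 bits). KL divergence is asymmetric: D_KL(P||Q) ≠ D_KL(Q||P) in general.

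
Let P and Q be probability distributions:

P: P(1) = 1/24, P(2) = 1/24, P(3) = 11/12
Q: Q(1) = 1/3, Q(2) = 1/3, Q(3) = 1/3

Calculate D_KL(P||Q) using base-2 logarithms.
1.0878 bits

D_KL(P||Q) = Σ P(x) log₂(P(x)/Q(x))

Computing term by term:
  P(1)·log₂(P(1)/Q(1)) = (1/24)·log₂((1/24)/(1/3)) = -0.12500
  P(2)·log₂(P(2)/Q(2)) = (1/24)·log₂((1/24)/(1/3)) = -0.12500
  P(3)·log₂(P(3)/Q(3)) = (11/12)·log₂((11/12)/(1/3)) = 1.33781

D_KL(P||Q) = -0.12500 - 0.12500 + 1.33781 = 1.08781 ≈ 1.0878 bits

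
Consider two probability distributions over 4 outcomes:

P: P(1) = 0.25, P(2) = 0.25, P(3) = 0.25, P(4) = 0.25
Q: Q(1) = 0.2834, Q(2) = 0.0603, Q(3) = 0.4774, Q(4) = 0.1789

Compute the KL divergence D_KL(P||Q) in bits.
0.3551 bits

D_KL(P||Q) = Σ P(x) log₂(P(x)/Q(x))

Computing term by term:
  P(1)·log₂(P(1)/Q(1)) = 0.25·log₂(0.25/0.2834) = -0.04523
  P(2)·log₂(P(2)/Q(2)) = 0.25·log₂(0.25/0.0603) = 0.51292
  P(3)·log₂(P(3)/Q(3)) = 0.25·log₂(0.25/0.4774) = -0.23332
  P(4)·log₂(P(4)/Q(4)) = 0.25·log₂(0.25/0.1789) = 0.12069

D_KL(P||Q) = -0.04523 + 0.51292 - 0.23332 + 0.12069 = 0.35506 ≈ 0.3551 bits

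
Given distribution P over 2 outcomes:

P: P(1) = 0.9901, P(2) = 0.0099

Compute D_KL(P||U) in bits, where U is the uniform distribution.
0.9199 bits

U(i) = 1/2 for all i

D_KL(P||U) = Σ P(x) log₂(P(x) / (1/2))
           = Σ P(x) log₂(P(x)) + log₂(2)
           = log₂(2) - H(P)

H(P) = -Σ P(x) log₂(P(x)):
  -P(1)·log₂(P(1)) = -(0.9901)·log₂(0.9901) = 0.01421
  -P(2)·log₂(P(2)) = -(0.0099)·log₂(0.0099) = 0.06592
H(P) = 0.01421 + 0.06592 = 0.08013 bits

log₂(2) = 1.00000 bits

D_KL(P||U) = 1.00000 - 0.08013 = 0.91987 ≈ 0.9199 bits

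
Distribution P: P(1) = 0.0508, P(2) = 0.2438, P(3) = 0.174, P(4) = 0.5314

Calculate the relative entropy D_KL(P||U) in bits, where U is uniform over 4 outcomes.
0.3615 bits

U(i) = 1/4 for all i

D_KL(P||U) = Σ P(x) log₂(P(x) / (1/4))
           = Σ P(x) log₂(P(x)) + log₂(4)
           = log₂(4) - H(P)

H(P) = -Σ P(x) log₂(P(x)):
  -P(1)·log₂(P(1)) = -(0.0508)·log₂(0.0508) = 0.21839
  -P(2)·log₂(P(2)) = -(0.2438)·log₂(0.2438) = 0.49643
  -P(3)·log₂(P(3)) = -(0.174)·log₂(0.174) = 0.43897
  -P(4)·log₂(P(4)) = -(0.5314)·log₂(0.5314) = 0.48471
H(P) = 0.21839 + 0.49643 + 0.43897 + 0.48471 = 1.63850 bits

log₂(4) = 2.00000 bits

D_KL(P||U) = 2.00000 - 1.63850 = 0.36150 ≈ 0.3615 bits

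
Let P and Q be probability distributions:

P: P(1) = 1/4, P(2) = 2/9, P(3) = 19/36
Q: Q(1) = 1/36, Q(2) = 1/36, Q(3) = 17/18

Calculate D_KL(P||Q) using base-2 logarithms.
1.0161 bits

D_KL(P||Q) = Σ P(x) log₂(P(x)/Q(x))

Computing term by term:
  P(1)·log₂(P(1)/Q(1)) = (1/4)·log₂((1/4)/(1/36)) = 0.79248
  P(2)·log₂(P(2)/Q(2)) = (2/9)·log₂((2/9)/(1/36)) = 0.66667
  P(3)·log₂(P(3)/Q(3)) = (19/36)·log₂((19/36)/(17/18)) = -0.44309

D_KL(P||Q) = 0.79248 + 0.66667 - 0.44309 = 1.01606 ≈ 1.0161 bits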